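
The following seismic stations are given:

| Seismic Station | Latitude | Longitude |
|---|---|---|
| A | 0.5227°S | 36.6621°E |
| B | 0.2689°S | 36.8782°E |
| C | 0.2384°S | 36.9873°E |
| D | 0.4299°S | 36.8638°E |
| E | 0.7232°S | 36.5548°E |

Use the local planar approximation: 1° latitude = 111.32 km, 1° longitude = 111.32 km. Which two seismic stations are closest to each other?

B and C

Pairwise distances:
A–B: 37.1071 km
A–C: 48.0848 km
A–D: 24.7157 km
A–E: 25.3148 km
B–C: 12.6107 km
B–D: 17.9941 km
B–E: 62.0779 km
C–D: 25.3664 km
C–E: 72.3227 km
D–E: 47.4262 km
Closest pair: B–C at 12.6107 km.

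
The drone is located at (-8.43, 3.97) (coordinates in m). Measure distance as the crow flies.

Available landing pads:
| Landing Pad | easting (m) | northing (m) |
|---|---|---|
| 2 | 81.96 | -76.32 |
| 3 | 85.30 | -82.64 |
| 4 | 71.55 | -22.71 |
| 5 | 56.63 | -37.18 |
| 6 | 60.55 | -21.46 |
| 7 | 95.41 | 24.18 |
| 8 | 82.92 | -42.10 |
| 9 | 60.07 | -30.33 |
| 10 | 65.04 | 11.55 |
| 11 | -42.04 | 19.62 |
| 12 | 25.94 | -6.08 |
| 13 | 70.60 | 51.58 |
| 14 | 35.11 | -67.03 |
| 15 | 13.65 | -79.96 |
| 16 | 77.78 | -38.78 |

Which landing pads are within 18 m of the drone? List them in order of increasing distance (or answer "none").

none

Distances from (-8.43, 3.97):
2: 120.90 m
3: 127.62 m
4: 84.31 m
5: 76.98 m
6: 73.52 m
7: 105.79 m
8: 102.31 m
9: 76.61 m
10: 73.86 m
11: 37.07 m
12: 35.81 m
13: 92.26 m
14: 83.29 m
15: 86.79 m
16: 96.23 m
Threshold 18 m: none within range.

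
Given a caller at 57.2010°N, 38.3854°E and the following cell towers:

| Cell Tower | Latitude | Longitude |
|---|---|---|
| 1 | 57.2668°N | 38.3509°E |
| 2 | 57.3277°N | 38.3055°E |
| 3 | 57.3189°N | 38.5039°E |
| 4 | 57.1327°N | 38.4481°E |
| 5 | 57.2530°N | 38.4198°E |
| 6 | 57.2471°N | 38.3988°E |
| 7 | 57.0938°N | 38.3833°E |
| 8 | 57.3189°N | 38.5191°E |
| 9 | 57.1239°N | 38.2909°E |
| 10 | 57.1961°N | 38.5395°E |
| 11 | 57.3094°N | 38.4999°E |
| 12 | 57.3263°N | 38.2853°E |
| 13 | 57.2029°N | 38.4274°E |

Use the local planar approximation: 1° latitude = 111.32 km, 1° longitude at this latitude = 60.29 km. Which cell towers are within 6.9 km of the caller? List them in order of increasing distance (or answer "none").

13, 6, 5

Distances from 57.2010°N, 38.3854°E:
1: 7.6145 km
2: 14.9042 km
3: 14.9432 km
4: 8.4910 km
5: 6.1490 km
6: 5.1951 km
7: 11.9342 km
8: 15.4023 km
9: 10.3017 km
10: 9.3067 km
11: 13.9021 km
12: 15.1980 km
13: 2.5410 km
Threshold 6.9 km: 13 (2.5410 km), 6 (5.1951 km), 5 (6.1490 km) are within range.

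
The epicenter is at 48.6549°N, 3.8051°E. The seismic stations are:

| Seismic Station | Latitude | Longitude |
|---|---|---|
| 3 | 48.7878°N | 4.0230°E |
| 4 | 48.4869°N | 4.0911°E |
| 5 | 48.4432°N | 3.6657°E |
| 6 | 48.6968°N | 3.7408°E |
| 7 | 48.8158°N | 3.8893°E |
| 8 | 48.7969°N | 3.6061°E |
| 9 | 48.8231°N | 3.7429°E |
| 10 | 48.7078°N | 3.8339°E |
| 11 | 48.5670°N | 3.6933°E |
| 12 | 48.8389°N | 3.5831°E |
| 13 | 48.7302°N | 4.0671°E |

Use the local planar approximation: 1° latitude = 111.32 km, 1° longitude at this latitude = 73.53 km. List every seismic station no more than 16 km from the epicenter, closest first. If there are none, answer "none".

Distances from 48.6549°N, 3.8051°E:
3: 21.8079 km
4: 28.1425 km
5: 25.6991 km
6: 6.6415 km
7: 18.9512 km
8: 21.5403 km
9: 19.2745 km
10: 6.2580 km
11: 12.7799 km
12: 26.1918 km
13: 21.0095 km
Threshold 16 km: 10 (6.2580 km), 6 (6.6415 km), 11 (12.7799 km) are within range.

10, 6, 11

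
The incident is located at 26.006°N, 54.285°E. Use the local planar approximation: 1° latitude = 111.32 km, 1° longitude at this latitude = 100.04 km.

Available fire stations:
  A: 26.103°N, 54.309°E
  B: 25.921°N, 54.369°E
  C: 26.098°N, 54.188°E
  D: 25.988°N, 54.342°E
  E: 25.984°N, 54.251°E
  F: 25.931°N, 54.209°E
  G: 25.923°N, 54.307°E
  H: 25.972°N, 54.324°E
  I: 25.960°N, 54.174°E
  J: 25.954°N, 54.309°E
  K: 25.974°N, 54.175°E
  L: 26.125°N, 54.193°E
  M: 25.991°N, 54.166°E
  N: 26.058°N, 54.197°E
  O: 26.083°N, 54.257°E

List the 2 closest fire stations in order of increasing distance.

E, H

Distances from 26.006°N, 54.285°E:
A: √((0.097·111.32)² + (0.024·100.04)²) = √(116.59767 + 5.76461) = 11.062 km
B: √((-0.085·111.32)² + (0.084·100.04)²) = √(89.53323 + 70.61646) = 12.655 km
C: √((0.092·111.32)² + (-0.097·100.04)²) = √(104.88709 + 94.16529) = 14.109 km
D: √((-0.018·111.32)² + (0.057·100.04)²) = √(4.01505 + 32.51600) = 6.044 km
E: √((-0.022·111.32)² + (-0.034·100.04)²) = √(5.99780 + 11.56925) = 4.191 km
F: √((-0.075·111.32)² + (-0.076·100.04)²) = √(69.70580 + 57.80622) = 11.292 km
G: √((-0.083·111.32)² + (0.022·100.04)²) = √(85.36947 + 4.84387) = 9.498 km
H: √((-0.034·111.32)² + (0.039·100.04)²) = √(14.32532 + 15.22217) = 5.436 km
I: √((-0.046·111.32)² + (-0.111·100.04)²) = √(26.22177 + 123.30859) = 12.228 km
J: √((-0.052·111.32)² + (0.024·100.04)²) = √(33.50835 + 5.76461) = 6.267 km
K: √((-0.032·111.32)² + (-0.110·100.04)²) = √(12.68955 + 121.09682) = 11.567 km
L: √((0.119·111.32)² + (-0.092·100.04)²) = √(175.48513 + 84.70773) = 16.130 km
M: √((-0.015·111.32)² + (-0.119·100.04)²) = √(2.78823 + 141.72331) = 12.021 km
N: √((0.052·111.32)² + (-0.088·100.04)²) = √(33.50835 + 77.50196) = 10.536 km
O: √((0.077·111.32)² + (-0.028·100.04)²) = √(73.47301 + 7.84627) = 9.018 km
Sorted: E (4.191 km) < H (5.436 km) < D (6.044 km) < J (6.267 km) < …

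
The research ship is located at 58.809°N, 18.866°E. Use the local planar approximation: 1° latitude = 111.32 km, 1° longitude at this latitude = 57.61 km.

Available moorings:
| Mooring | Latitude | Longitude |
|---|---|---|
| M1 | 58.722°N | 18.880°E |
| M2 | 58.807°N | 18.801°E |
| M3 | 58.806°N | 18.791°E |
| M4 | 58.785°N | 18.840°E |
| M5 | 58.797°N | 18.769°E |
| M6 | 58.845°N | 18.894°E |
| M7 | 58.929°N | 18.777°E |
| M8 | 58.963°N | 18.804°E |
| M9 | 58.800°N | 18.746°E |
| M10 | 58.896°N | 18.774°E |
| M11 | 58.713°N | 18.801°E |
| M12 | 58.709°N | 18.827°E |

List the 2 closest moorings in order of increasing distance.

M4, M2

Distances from 58.809°N, 18.866°E:
M1: 9.718 km
M2: 3.751 km
M3: 4.334 km
M4: 3.063 km
M5: 5.746 km
M6: 4.320 km
M7: 14.309 km
M8: 17.511 km
M9: 6.985 km
M10: 11.040 km
M11: 11.324 km
M12: 11.356 km
Sorted: M4 (3.063 km) < M2 (3.751 km) < M6 (4.320 km) < M3 (4.334 km) < …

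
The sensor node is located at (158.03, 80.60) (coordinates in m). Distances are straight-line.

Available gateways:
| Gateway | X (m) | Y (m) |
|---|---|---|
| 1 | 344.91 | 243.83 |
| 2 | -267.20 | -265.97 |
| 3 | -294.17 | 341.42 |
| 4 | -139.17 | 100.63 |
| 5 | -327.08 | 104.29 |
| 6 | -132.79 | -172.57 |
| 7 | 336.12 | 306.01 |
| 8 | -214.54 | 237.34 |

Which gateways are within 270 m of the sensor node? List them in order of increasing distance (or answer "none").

1

Distances from (158.03, 80.60):
1: 248.13 m
2: 548.57 m
3: 522.03 m
4: 297.87 m
5: 485.69 m
6: 385.58 m
7: 287.27 m
8: 404.20 m
Threshold 270 m: 1 (248.13 m) is within range.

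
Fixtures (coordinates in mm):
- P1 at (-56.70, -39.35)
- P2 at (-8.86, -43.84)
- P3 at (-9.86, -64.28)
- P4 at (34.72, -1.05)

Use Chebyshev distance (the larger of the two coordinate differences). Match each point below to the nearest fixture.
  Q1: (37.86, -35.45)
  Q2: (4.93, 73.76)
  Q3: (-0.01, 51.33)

Q1 at (37.86, -35.45):
  P1: max(|-94.56|, |-3.90|) = 94.56 mm
  P2: max(|-46.72|, |-8.39|) = 46.72 mm
  P3: max(|-47.72|, |-28.83|) = 47.72 mm
  P4: max(|-3.14|, |34.40|) = 34.40 mm
  → nearest: P4 (34.40 mm)
Q2 at (4.93, 73.76):
  P1: max(|-61.63|, |-113.11|) = 113.11 mm
  P2: max(|-13.79|, |-117.60|) = 117.60 mm
  P3: max(|-14.79|, |-138.04|) = 138.04 mm
  P4: max(|29.79|, |-74.81|) = 74.81 mm
  → nearest: P4 (74.81 mm)
Q3 at (-0.01, 51.33):
  P1: max(|-56.69|, |-90.68|) = 90.68 mm
  P2: max(|-8.85|, |-95.17|) = 95.17 mm
  P3: max(|-9.85|, |-115.61|) = 115.61 mm
  P4: max(|34.73|, |-52.38|) = 52.38 mm
  → nearest: P4 (52.38 mm)

Q1→P4; Q2→P4; Q3→P4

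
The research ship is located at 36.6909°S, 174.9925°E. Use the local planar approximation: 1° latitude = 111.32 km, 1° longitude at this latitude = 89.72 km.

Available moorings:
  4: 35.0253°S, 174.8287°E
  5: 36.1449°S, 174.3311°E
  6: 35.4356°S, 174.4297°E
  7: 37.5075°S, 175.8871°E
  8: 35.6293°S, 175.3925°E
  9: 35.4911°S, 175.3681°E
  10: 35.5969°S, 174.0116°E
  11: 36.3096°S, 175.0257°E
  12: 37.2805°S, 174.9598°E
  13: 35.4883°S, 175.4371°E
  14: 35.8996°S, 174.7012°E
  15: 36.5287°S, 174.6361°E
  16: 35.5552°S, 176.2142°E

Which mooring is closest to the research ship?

15

Distances from 36.6909°S, 174.9925°E:
4: √((1.6656·111.32)² + (-0.1638·89.72)²) = √(34378.570927 + 215.976413) = 185.9961 km
5: √((0.5460·111.32)² + (-0.6614·89.72)²) = √(3694.295924 + 3521.331494) = 84.9448 km
6: √((1.2553·111.32)² + (-0.5628·89.72)²) = √(19527.266482 + 2549.686047) = 148.5832 km
7: √((-0.8166·111.32)² + (0.8946·89.72)²) = √(8263.521217 + 6442.231359) = 121.2673 km
8: √((1.0616·111.32)² + (0.4000·89.72)²) = √(13965.877072 + 1287.948544) = 123.5064 km
9: √((1.1998·111.32)² + (0.3756·89.72)²) = √(17838.737323 + 1135.611278) = 137.7474 km
10: √((1.0940·111.32)² + (-0.9809·89.72)²) = √(14831.362141 + 7745.117288) = 150.2547 km
11: √((0.3813·111.32)² + (0.0332·89.72)²) = √(1801.689742 + 8.872678) = 42.5507 km
12: √((-0.5896·111.32)² + (-0.0327·89.72)²) = √(4307.857661 + 8.607441) = 65.6998 km
13: √((1.2026·111.32)² + (0.4446·89.72)²) = √(17922.095795 + 1591.173168) = 139.6899 km
14: √((0.7913·111.32)² + (-0.2913·89.72)²) = √(7759.410475 + 683.061015) = 91.8829 km
15: √((0.1622·111.32)² + (-0.3564·89.72)²) = √(326.022892 + 1022.477878) = 36.7219 km
16: √((1.1357·111.32)² + (1.2217·89.72)²) = √(15983.564830 + 12014.554660) = 167.3264 km
Minimum: 15 at 36.7219 km.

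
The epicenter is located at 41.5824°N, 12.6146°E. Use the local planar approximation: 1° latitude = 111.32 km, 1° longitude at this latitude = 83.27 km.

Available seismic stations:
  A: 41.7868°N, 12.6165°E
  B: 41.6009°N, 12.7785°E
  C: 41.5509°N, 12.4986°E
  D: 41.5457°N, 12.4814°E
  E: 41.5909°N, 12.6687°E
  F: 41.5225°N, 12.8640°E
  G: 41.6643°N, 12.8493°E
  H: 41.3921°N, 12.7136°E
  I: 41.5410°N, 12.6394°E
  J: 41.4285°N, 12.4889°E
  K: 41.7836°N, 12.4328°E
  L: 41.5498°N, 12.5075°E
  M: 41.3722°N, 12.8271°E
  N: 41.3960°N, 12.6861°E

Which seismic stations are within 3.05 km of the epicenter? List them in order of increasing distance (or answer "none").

none

Distances from 41.5824°N, 12.6146°E:
A: √((0.2044·111.32)² + (0.0019·83.27)²) = √(517.735779 + 0.025031) = 22.7544 km
B: √((0.0185·111.32)² + (0.1639·83.27)²) = √(4.241211 + 186.266621) = 13.8025 km
C: √((-0.0315·111.32)² + (-0.1160·83.27)²) = √(12.296103 + 93.302463) = 10.2761 km
D: √((-0.0367·111.32)² + (-0.1332·83.27)²) = √(16.690853 + 123.022792) = 11.8201 km
E: √((0.0085·111.32)² + (0.0541·83.27)²) = √(0.895332 + 20.294187) = 4.6032 km
F: √((-0.0599·111.32)² + (0.2494·83.27)²) = √(44.463131 + 431.290635) = 21.8118 km
G: √((0.0819·111.32)² + (0.2347·83.27)²) = √(83.121658 + 381.947181) = 21.5655 km
H: √((-0.1903·111.32)² + (0.0990·83.27)²) = √(448.770160 + 67.959084) = 22.7317 km
I: √((-0.0414·111.32)² + (0.0248·83.27)²) = √(21.239636 + 4.264621) = 5.0502 km
J: √((-0.1539·111.32)² + (-0.1257·83.27)²) = √(293.510495 + 109.558905) = 20.0766 km
K: √((0.2012·111.32)² + (-0.1818·83.27)²) = √(501.651769 + 229.173758) = 27.0338 km
L: √((-0.0326·111.32)² + (-0.1071·83.27)²) = √(13.169873 + 79.534594) = 9.6283 km
M: √((-0.2102·111.32)² + (0.2125·83.27)²) = √(547.534915 + 313.108601) = 29.3367 km
N: √((-0.1864·111.32)² + (0.0715·83.27)²) = √(430.564492 + 35.447794) = 21.5873 km
Threshold 3.05 km: none within range.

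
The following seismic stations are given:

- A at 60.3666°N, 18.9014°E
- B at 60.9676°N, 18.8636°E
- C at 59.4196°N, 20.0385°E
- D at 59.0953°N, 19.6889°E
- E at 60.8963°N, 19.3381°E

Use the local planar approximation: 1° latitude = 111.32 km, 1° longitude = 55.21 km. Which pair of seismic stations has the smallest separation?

Pairwise distances:
A–B: 66.9359 km
A–C: 122.6973 km
A–D: 148.0492 km
A–E: 63.7049 km
B–C: 184.1276 km
B–D: 213.3469 km
B–E: 27.3731 km
C–D: 40.9369 km
C–E: 168.8731 km
D–E: 201.4206 km
Closest pair: B–E at 27.3731 km.

B and E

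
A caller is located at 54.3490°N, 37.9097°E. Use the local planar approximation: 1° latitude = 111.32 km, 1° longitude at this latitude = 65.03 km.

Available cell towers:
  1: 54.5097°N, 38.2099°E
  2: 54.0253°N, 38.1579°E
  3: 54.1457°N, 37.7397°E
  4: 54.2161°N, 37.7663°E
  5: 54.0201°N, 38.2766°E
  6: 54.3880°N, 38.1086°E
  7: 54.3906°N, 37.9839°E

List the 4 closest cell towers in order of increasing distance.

7, 6, 4, 3

Distances from 54.3490°N, 37.9097°E:
1: √((0.1607·111.32)² + (0.3002·65.03)²) = √(320.020757 + 381.108718) = 26.4788 km
2: √((-0.3237·111.32)² + (0.2482·65.03)²) = √(1298.469623 + 260.513997) = 39.4840 km
3: √((-0.2033·111.32)² + (-0.1700·65.03)²) = √(512.178274 + 122.215236) = 25.1872 km
4: √((-0.1329·111.32)² + (-0.1434·65.03)²) = √(218.875100 + 86.961257) = 17.4882 km
5: √((-0.3289·111.32)² + (0.3669·65.03)²) = √(1340.522606 + 569.276074) = 43.7012 km
6: √((0.0390·111.32)² + (0.1989·65.03)²) = √(18.848449 + 167.300437) = 13.6436 km
7: √((0.0416·111.32)² + (0.0742·65.03)²) = √(21.445346 + 23.282806) = 6.6879 km
Sorted: 7 (6.6879 km) < 6 (13.6436 km) < 4 (17.4882 km) < 3 (25.1872 km) < 1 (26.4788 km) < 2 (39.4840 km) < …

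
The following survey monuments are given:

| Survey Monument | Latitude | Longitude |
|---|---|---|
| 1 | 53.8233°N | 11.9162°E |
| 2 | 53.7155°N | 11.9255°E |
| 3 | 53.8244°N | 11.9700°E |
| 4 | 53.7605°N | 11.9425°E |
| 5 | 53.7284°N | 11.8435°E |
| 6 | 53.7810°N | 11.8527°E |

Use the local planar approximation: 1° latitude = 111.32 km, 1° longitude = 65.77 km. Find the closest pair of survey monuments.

1 and 3

Pairwise distances:
1–3: 3.5405 km
2–4: 5.1327 km
2–5: 5.5811 km
5–6: 5.8866 km
1–6: 6.2941 km
4–6: 6.3317 km
1–4: 7.2017 km
3–4: 7.3397 km
4–5: 7.4273 km
2–6: 8.7230 km
3–6: 9.1027 km
1–5: 11.5960 km
1–2: 12.0159 km
2–3: 12.4710 km
3–5: 13.5435 km
Closest pair: 1–3 at 3.5405 km.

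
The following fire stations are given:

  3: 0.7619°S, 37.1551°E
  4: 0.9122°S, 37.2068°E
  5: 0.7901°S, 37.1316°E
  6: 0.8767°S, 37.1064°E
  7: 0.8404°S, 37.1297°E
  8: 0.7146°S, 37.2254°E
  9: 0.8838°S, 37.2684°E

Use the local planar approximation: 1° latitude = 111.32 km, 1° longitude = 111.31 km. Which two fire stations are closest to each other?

3 and 5

Pairwise distances:
3–5: 4.0862 km
6–7: 4.8016 km
5–7: 5.6034 km
4–9: 7.5504 km
3–7: 9.1846 km
3–8: 9.4317 km
5–6: 10.0401 km
4–7: 11.7275 km
4–6: 11.8537 km
5–8: 13.4034 km
3–6: 13.8817 km
4–5: 15.9629 km
7–9: 16.1770 km
7–8: 17.5951 km
3–4: 17.6934 km
6–9: 18.0495 km
5–9: 18.4572 km
3–9: 18.5254 km
8–9: 19.4340 km
4–8: 22.0940 km
6–8: 22.3847 km
Closest pair: 3–5 at 4.0862 km.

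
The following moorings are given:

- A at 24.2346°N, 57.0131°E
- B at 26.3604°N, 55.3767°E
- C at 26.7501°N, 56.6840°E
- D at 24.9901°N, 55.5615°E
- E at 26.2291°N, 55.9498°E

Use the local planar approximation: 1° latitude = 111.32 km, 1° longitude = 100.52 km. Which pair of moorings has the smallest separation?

B and E

Pairwise distances:
A–B: 288.1973 km
A–C: 281.9727 km
A–D: 168.4171 km
A–E: 246.4148 km
B–C: 138.3853 km
B–D: 153.6687 km
B–E: 59.4333 km
C–D: 226.0915 km
C–E: 93.8639 km
D–E: 143.3420 km
Closest pair: B–E at 59.4333 km.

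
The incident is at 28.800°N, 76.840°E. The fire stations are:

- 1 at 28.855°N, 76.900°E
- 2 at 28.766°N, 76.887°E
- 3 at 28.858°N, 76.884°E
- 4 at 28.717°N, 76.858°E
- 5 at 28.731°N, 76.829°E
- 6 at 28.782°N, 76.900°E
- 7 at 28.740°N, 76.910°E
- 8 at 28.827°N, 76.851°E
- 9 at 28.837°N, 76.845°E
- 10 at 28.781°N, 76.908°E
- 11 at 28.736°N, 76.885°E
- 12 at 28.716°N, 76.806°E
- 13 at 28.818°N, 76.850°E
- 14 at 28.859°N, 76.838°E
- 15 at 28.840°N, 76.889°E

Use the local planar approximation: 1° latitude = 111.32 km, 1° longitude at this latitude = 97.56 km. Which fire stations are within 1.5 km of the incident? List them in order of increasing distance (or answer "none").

none

Distances from 28.800°N, 76.840°E:
1: 8.471 km
2: 5.946 km
3: 7.753 km
4: 9.405 km
5: 7.756 km
6: 6.187 km
7: 9.552 km
8: 3.191 km
9: 4.148 km
10: 6.963 km
11: 8.369 km
12: 9.922 km
13: 2.229 km
14: 6.571 km
15: 6.533 km
Threshold 1.5 km: none within range.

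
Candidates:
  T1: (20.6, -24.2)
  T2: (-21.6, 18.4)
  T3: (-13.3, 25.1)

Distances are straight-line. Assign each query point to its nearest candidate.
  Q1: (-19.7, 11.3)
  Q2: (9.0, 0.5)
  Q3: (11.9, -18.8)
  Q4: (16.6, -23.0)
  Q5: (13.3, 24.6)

Q1 at (-19.7, 11.3):
  T1: 53.7
  T2: 7.3
  T3: 15.2
  → nearest: T2 (7.3)
Q2 at (9.0, 0.5):
  T1: 27.3
  T2: 35.5
  T3: 33.2
  → nearest: T1 (27.3)
Q3 at (11.9, -18.8):
  T1: 10.2
  T2: 50.1
  T3: 50.6
  → nearest: T1 (10.2)
Q4 at (16.6, -23.0):
  T1: 4.2
  T2: 56.3
  T3: 56.6
  → nearest: T1 (4.2)
Q5 at (13.3, 24.6):
  T1: 49.3
  T2: 35.4
  T3: 26.6
  → nearest: T3 (26.6)

Q1→T2; Q2→T1; Q3→T1; Q4→T1; Q5→T3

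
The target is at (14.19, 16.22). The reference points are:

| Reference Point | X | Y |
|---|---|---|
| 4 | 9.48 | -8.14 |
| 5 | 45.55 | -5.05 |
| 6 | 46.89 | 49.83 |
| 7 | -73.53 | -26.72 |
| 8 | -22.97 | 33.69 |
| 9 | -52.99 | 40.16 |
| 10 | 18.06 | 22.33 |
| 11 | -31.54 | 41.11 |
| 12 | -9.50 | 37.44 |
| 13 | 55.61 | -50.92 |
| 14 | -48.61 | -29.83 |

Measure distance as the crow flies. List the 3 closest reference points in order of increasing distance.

10, 4, 12

Distances from (14.19, 16.22):
4: 24.81
5: 37.89
6: 46.89
7: 97.67
8: 41.06
9: 71.32
10: 7.23
11: 52.06
12: 31.80
13: 78.89
14: 77.87
Sorted: 10 (7.23) < 4 (24.81) < 12 (31.80) < 5 (37.89) < 8 (41.06) < …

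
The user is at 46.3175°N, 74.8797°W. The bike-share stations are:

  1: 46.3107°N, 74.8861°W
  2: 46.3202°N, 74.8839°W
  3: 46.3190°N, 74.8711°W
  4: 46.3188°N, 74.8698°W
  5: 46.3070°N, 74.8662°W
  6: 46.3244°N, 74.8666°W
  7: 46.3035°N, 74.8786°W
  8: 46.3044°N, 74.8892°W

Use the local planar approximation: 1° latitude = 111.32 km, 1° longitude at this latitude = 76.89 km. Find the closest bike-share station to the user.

2

Distances from 46.3175°N, 74.8797°W:
1: 0.9029 km
2: 0.4412 km
3: 0.6820 km
4: 0.7748 km
5: 1.5632 km
6: 1.2667 km
7: 1.5608 km
8: 1.6310 km
Minimum: 2 at 0.4412 km.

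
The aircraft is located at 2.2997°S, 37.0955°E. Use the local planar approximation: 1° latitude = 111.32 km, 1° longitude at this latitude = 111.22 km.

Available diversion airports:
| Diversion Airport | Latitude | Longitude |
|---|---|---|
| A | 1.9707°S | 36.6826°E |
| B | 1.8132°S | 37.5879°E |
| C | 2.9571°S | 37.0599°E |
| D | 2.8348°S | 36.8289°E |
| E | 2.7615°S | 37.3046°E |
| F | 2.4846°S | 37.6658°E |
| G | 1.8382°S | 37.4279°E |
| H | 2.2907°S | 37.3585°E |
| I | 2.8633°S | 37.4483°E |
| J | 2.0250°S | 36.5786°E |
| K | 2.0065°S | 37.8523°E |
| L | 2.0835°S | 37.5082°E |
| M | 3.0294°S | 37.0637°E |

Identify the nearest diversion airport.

Distances from 2.2997°S, 37.0955°E:
A: √((0.3290·111.32)² + (-0.4129·111.22)²) = √(1341.337886 + 2108.897865) = 58.7387 km
B: √((0.4865·111.32)² + (0.4924·111.22)²) = √(2933.000146 + 2999.175433) = 77.0206 km
C: √((-0.6574·111.32)² + (-0.0356·111.22)²) = √(5355.571168 + 15.677102) = 73.2888 km
D: √((-0.5351·111.32)² + (-0.2666·111.22)²) = √(3548.267042 + 879.196745) = 66.5392 km
E: √((-0.4618·111.32)² + (0.2091·111.22)²) = √(2642.738870 + 540.846280) = 56.4233 km
F: √((-0.1849·111.32)² + (0.5703·111.22)²) = √(423.662688 + 4023.208356) = 66.6849 km
G: √((0.4615·111.32)² + (0.3324·111.22)²) = √(2639.306371 + 1366.746001) = 63.2934 km
H: √((0.0090·111.32)² + (0.2630·111.22)²) = √(1.003764 + 855.612811) = 29.2680 km
I: √((-0.5636·111.32)² + (0.3528·111.22)²) = √(3936.301577 + 1539.653290) = 73.9997 km
J: √((0.2747·111.32)² + (-0.5169·111.22)²) = √(935.112181 + 3305.056178) = 65.1166 km
K: √((0.2932·111.32)² + (0.7568·111.22)²) = √(1065.305888 + 7084.807070) = 90.2780 km
L: √((0.2162·111.32)² + (0.4127·111.22)²) = √(579.238973 + 2106.855349) = 51.8275 km
M: √((-0.7297·111.32)² + (-0.0318·111.22)²) = √(6598.346042 + 12.508926) = 81.3072 km
Minimum: H at 29.2680 km.

H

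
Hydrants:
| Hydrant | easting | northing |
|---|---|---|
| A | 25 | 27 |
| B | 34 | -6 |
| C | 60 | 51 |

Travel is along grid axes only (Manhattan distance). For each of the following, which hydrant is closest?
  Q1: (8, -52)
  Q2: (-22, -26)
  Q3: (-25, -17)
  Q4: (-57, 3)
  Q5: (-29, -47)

Q1 at (8, -52):
  A: |17| + |79| = 17 + 79 = 96
  B: |26| + |46| = 26 + 46 = 72
  C: |52| + |103| = 52 + 103 = 155
  → nearest: B (72)
Q2 at (-22, -26):
  A: |47| + |53| = 47 + 53 = 100
  B: |56| + |20| = 56 + 20 = 76
  C: |82| + |77| = 82 + 77 = 159
  → nearest: B (76)
Q3 at (-25, -17):
  A: |50| + |44| = 50 + 44 = 94
  B: |59| + |11| = 59 + 11 = 70
  C: |85| + |68| = 85 + 68 = 153
  → nearest: B (70)
Q4 at (-57, 3):
  A: |82| + |24| = 82 + 24 = 106
  B: |91| + |-9| = 91 + 9 = 100
  C: |117| + |48| = 117 + 48 = 165
  → nearest: B (100)
Q5 at (-29, -47):
  A: |54| + |74| = 54 + 74 = 128
  B: |63| + |41| = 63 + 41 = 104
  C: |89| + |98| = 89 + 98 = 187
  → nearest: B (104)

Q1→B; Q2→B; Q3→B; Q4→B; Q5→B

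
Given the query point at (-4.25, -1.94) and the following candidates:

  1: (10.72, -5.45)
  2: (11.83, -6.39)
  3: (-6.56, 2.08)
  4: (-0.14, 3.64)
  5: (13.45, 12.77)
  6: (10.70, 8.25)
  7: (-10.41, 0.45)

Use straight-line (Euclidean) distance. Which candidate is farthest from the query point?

Distances from (-4.25, -1.94):
1: √((14.97)² + (-3.51)²) = √(224.1009 + 12.3201) = 15.38
2: √((16.08)² + (-4.45)²) = √(258.5664 + 19.8025) = 16.68
3: √((-2.31)² + (4.02)²) = √(5.3361 + 16.1604) = 4.64
4: √((4.11)² + (5.58)²) = √(16.8921 + 31.1364) = 6.93
5: √((17.70)² + (14.71)²) = √(313.2900 + 216.3841) = 23.01
6: √((14.95)² + (10.19)²) = √(223.5025 + 103.8361) = 18.09
7: √((-6.16)² + (2.39)²) = √(37.9456 + 5.7121) = 6.61
Maximum: 5 at 23.01.

5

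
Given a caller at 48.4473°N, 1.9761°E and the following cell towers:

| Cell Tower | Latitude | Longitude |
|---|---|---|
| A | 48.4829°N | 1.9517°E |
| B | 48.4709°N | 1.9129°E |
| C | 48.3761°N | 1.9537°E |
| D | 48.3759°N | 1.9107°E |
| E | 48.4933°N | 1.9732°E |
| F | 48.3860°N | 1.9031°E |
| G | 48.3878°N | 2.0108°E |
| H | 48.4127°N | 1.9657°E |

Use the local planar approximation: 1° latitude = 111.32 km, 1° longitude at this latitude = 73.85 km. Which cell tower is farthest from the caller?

Distances from 48.4473°N, 1.9761°E:
A: √((0.0356·111.32)² + (-0.0244·73.85)²) = √(15.705306 + 3.246988) = 4.3534 km
B: √((0.0236·111.32)² + (-0.0632·73.85)²) = √(6.901928 + 21.783876) = 5.3559 km
C: √((-0.0712·111.32)² + (-0.0224·73.85)²) = √(62.821222 + 2.736510) = 8.0968 km
D: √((-0.0714·111.32)² + (-0.0654·73.85)²) = √(63.174646 + 23.326871) = 9.3006 km
E: √((0.0460·111.32)² + (-0.0029·73.85)²) = √(26.221773 + 0.045867) = 5.1252 km
F: √((-0.0613·111.32)² + (-0.0730·73.85)²) = √(46.565830 + 29.063420) = 8.6965 km
G: √((-0.0595·111.32)² + (0.0347·73.85)²) = √(43.871282 + 6.566893) = 7.1020 km
H: √((-0.0346·111.32)² + (-0.0104·73.85)²) = √(14.835377 + 0.589885) = 3.9275 km
Maximum: D at 9.3006 km.

D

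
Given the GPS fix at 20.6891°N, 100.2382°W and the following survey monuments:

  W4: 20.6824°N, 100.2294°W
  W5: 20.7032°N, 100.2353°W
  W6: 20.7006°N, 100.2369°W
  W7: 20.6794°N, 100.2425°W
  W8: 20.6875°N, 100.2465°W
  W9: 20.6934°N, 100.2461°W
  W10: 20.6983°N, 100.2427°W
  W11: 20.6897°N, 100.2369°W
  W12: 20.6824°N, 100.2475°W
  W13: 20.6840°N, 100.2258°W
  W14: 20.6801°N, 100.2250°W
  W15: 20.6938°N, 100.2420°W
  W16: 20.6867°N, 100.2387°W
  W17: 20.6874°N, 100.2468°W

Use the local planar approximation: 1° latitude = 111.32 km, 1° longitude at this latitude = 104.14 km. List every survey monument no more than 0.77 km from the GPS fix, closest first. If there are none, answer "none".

W11, W16, W15

Distances from 20.6891°N, 100.2382°W:
W4: 1.1816 km
W5: 1.5984 km
W6: 1.2873 km
W7: 1.1690 km
W8: 0.8825 km
W9: 0.9518 km
W10: 1.1263 km
W11: 0.1510 km
W12: 1.2224 km
W13: 1.4106 km
W14: 1.7010 km
W15: 0.6560 km
W16: 0.2722 km
W17: 0.9154 km
Threshold 0.77 km: W11 (0.1510 km), W16 (0.2722 km), W15 (0.6560 km) are within range.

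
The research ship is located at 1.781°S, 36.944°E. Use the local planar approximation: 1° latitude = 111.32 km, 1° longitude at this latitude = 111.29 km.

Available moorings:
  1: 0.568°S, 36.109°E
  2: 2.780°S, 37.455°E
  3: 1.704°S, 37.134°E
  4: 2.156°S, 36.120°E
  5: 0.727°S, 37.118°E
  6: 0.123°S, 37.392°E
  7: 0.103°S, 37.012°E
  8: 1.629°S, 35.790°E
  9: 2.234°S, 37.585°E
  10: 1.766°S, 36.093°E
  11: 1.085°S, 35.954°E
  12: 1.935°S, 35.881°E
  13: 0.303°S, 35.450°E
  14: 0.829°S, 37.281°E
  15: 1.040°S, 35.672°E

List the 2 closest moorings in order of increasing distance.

Distances from 1.781°S, 36.944°E:
1: 163.917 km
2: 124.906 km
3: 22.816 km
4: 100.758 km
5: 118.919 km
6: 191.184 km
7: 186.948 km
8: 129.539 km
9: 87.361 km
10: 94.723 km
11: 134.692 km
12: 119.537 km
13: 233.913 km
14: 112.417 km
15: 163.841 km
Sorted: 3 (22.816 km) < 9 (87.361 km) < 10 (94.723 km) < 4 (100.758 km) < …

3, 9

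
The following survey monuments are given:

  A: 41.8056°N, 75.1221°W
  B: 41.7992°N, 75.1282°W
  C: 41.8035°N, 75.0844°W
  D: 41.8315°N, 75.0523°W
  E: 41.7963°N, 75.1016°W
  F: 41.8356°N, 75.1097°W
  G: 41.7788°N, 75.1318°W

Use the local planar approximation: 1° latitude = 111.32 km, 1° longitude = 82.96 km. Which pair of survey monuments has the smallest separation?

Pairwise distances:
A–B: √((-0.0064·111.32)² + (-0.0061·82.96)²) = √(0.507582 + 0.256093) = 0.8739 km
A–C: √((-0.0021·111.32)² + (0.0377·82.96)²) = √(0.054649 + 9.781832) = 3.1363 km
A–D: √((0.0259·111.32)² + (0.0698·82.96)²) = √(8.312773 + 33.531141) = 6.4687 km
A–E: √((-0.0093·111.32)² + (0.0205·82.96)²) = √(1.071796 + 2.892312) = 1.9910 km
A–F: √((0.0300·111.32)² + (0.0124·82.96)²) = √(11.152928 + 1.058232) = 3.4944 km
A–G: √((-0.0268·111.32)² + (-0.0097·82.96)²) = √(8.900532 + 0.647561) = 3.0900 km
B–C: √((0.0043·111.32)² + (0.0438·82.96)²) = √(0.229131 + 13.203398) = 3.6650 km
B–D: √((0.0323·111.32)² + (0.0759·82.96)²) = √(12.928598 + 39.647978) = 7.2510 km
B–E: √((-0.0029·111.32)² + (0.0266·82.96)²) = √(0.104218 + 4.869684) = 2.2302 km
B–F: √((0.0364·111.32)² + (0.0185·82.96)²) = √(16.419093 + 2.355488) = 4.3330 km
B–G: √((-0.0204·111.32)² + (-0.0036·82.96)²) = √(5.157114 + 0.089195) = 2.2905 km
C–D: √((0.0280·111.32)² + (0.0321·82.96)²) = √(9.715440 + 7.091654) = 4.0996 km
C–E: √((-0.0072·111.32)² + (-0.0172·82.96)²) = √(0.642409 + 2.036078) = 1.6366 km
C–F: √((0.0321·111.32)² + (-0.0253·82.96)²) = √(12.768987 + 4.405331) = 4.1442 km
C–G: √((-0.0247·111.32)² + (-0.0474·82.96)²) = √(7.560322 + 15.463015) = 4.7983 km
D–E: √((-0.0352·111.32)² + (-0.0493·82.96)²) = √(15.354360 + 16.727511) = 5.6641 km
D–F: √((0.0041·111.32)² + (-0.0574·82.96)²) = √(0.208312 + 22.675730) = 4.7837 km
D–G: √((-0.0527·111.32)² + (-0.0795·82.96)²) = √(34.416573 + 43.498246) = 8.8269 km
E–F: √((0.0393·111.32)² + (-0.0081·82.96)²) = √(19.139540 + 0.451552) = 4.4262 km
E–G: √((-0.0175·111.32)² + (-0.0302·82.96)²) = √(3.795094 + 6.276989) = 3.1737 km
F–G: √((-0.0568·111.32)² + (-0.0221·82.96)²) = √(39.980025 + 3.361414) = 6.5834 km
Closest pair: A–B at 0.8739 km.

A and B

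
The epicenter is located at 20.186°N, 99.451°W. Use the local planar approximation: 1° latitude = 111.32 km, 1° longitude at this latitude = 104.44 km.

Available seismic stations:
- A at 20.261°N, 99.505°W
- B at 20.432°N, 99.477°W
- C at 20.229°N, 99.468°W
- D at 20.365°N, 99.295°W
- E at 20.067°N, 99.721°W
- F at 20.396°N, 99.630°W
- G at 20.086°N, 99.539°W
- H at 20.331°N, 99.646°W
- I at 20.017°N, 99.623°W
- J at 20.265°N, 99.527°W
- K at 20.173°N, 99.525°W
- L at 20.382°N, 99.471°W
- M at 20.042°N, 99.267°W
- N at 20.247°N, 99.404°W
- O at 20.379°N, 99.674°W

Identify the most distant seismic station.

O

Distances from 20.186°N, 99.451°W:
A: √((0.075·111.32)² + (-0.054·104.44)²) = √(69.70580 + 31.80689) = 10.075 km
B: √((0.246·111.32)² + (-0.026·104.44)²) = √(749.92289 + 7.37361) = 27.519 km
C: √((0.043·111.32)² + (-0.017·104.44)²) = √(22.91307 + 3.15233) = 5.105 km
D: √((0.179·111.32)² + (0.156·104.44)²) = √(397.05663 + 265.45012) = 25.739 km
E: √((-0.119·111.32)² + (-0.270·104.44)²) = √(175.48513 + 795.17232) = 31.155 km
F: √((0.210·111.32)² + (-0.179·104.44)²) = √(546.49348 + 349.49405) = 29.933 km
G: √((-0.100·111.32)² + (-0.088·104.44)²) = √(123.92142 + 84.46933) = 14.436 km
H: √((0.145·111.32)² + (-0.195·104.44)²) = √(260.54479 + 414.76581) = 25.987 km
I: √((-0.169·111.32)² + (-0.172·104.44)²) = √(353.93198 + 322.69380) = 26.012 km
J: √((0.079·111.32)² + (-0.076·104.44)²) = √(77.33936 + 63.00295) = 11.847 km
K: √((-0.013·111.32)² + (-0.074·104.44)²) = √(2.09427 + 59.73064) = 7.863 km
L: √((0.196·111.32)² + (-0.020·104.44)²) = √(476.05654 + 4.36309) = 21.918 km
M: √((-0.144·111.32)² + (0.184·104.44)²) = √(256.96346 + 369.29155) = 25.025 km
N: √((0.061·111.32)² + (0.047·104.44)²) = √(46.11116 + 24.09514) = 8.379 km
O: √((0.193·111.32)² + (-0.223·104.44)²) = √(461.59491 + 542.42969) = 31.686 km
Maximum: O at 31.686 km.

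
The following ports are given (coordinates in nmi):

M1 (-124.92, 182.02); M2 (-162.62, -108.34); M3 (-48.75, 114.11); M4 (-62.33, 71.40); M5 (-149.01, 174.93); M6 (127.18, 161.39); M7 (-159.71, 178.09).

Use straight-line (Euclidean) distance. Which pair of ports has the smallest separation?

M5 and M7

Pairwise distances:
M1–M2: 292.80 nmi
M1–M3: 102.05 nmi
M1–M4: 127.10 nmi
M1–M5: 25.11 nmi
M1–M6: 252.94 nmi
M1–M7: 35.01 nmi
M2–M3: 249.90 nmi
M2–M4: 205.83 nmi
M2–M5: 283.60 nmi
M2–M6: 395.90 nmi
M2–M7: 286.44 nmi
M3–M4: 44.82 nmi
M3–M5: 117.27 nmi
M3–M6: 182.17 nmi
M3–M7: 128.08 nmi
M4–M5: 135.03 nmi
M4–M6: 209.79 nmi
M4–M7: 144.45 nmi
M5–M6: 276.52 nmi
M5–M7: 11.16 nmi
M6–M7: 287.38 nmi
Closest pair: M5–M7 at 11.16 nmi.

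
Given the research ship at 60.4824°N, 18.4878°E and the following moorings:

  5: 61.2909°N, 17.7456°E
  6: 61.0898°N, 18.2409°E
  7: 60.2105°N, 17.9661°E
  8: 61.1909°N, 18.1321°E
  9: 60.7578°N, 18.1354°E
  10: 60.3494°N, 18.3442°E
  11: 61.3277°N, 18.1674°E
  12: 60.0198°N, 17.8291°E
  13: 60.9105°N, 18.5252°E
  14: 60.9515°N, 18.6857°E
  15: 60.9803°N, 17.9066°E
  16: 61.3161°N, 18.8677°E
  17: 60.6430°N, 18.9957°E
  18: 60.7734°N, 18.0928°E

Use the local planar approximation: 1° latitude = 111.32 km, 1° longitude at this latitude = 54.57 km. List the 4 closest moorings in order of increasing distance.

Distances from 60.4824°N, 18.4878°E:
5: √((0.8085·111.32)² + (-0.7422·54.57)²) = √(8100.399605 + 1640.400177) = 98.6955 km
6: √((0.6074·111.32)² + (-0.2469·54.57)²) = √(4571.892082 + 181.530702) = 68.9451 km
7: √((-0.2719·111.32)² + (-0.5217·54.57)²) = √(916.146255 + 810.493584) = 41.5529 km
8: √((0.7085·111.32)² + (-0.3557·54.57)²) = √(6220.511603 + 376.769412) = 81.2236 km
9: √((0.2754·111.32)² + (-0.3524·54.57)²) = √(939.884023 + 369.810899) = 36.1897 km
10: √((-0.1330·111.32)² + (-0.1436·54.57)²) = √(219.204607 + 61.406845) = 16.7515 km
11: √((0.8453·111.32)² + (-0.3204·54.57)²) = √(8854.583409 + 305.698229) = 95.7094 km
12: √((-0.4626·111.32)² + (-0.6587·54.57)²) = √(2651.903107 + 1292.061645) = 62.8010 km
13: √((0.4281·111.32)² + (0.0374·54.57)²) = √(2271.103105 + 4.165346) = 47.6998 km
14: √((0.4691·111.32)² + (0.1979·54.57)²) = √(2726.950541 + 116.627105) = 53.3252 km
15: √((0.4979·111.32)² + (-0.5812·54.57)²) = √(3072.066750 + 1005.909984) = 63.8590 km
16: √((0.8337·111.32)² + (0.3799·54.57)²) = √(8613.229086 + 429.780290) = 95.0947 km
17: √((0.1606·111.32)² + (0.5079·54.57)²) = √(319.622598 + 768.182366) = 32.9819 km
18: √((0.2910·111.32)² + (-0.3950·54.57)²) = √(1049.379011 + 464.624492) = 38.9102 km
Sorted: 10 (16.7515 km) < 17 (32.9819 km) < 9 (36.1897 km) < 18 (38.9102 km) < 7 (41.5529 km) < 13 (47.6998 km) < …

10, 17, 9, 18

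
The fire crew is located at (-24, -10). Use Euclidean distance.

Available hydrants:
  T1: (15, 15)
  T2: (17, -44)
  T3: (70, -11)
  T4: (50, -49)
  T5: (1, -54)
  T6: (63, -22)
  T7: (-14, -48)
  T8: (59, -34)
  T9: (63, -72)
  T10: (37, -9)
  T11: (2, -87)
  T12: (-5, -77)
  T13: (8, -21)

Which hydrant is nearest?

Distances from (-24, -10):
T1: √((39)² + (25)²) = √(1521.000 + 625.000) = 46.3
T2: √((41)² + (-34)²) = √(1681.000 + 1156.000) = 53.3
T3: √((94)² + (-1)²) = √(8836.000 + 1.000) = 94.0
T4: √((74)² + (-39)²) = √(5476.000 + 1521.000) = 83.6
T5: √((25)² + (-44)²) = √(625.000 + 1936.000) = 50.6
T6: √((87)² + (-12)²) = √(7569.000 + 144.000) = 87.8
T7: √((10)² + (-38)²) = √(100.000 + 1444.000) = 39.3
T8: √((83)² + (-24)²) = √(6889.000 + 576.000) = 86.4
T9: √((87)² + (-62)²) = √(7569.000 + 3844.000) = 106.8
T10: √((61)² + (1)²) = √(3721.000 + 1.000) = 61.0
T11: √((26)² + (-77)²) = √(676.000 + 5929.000) = 81.3
T12: √((19)² + (-67)²) = √(361.000 + 4489.000) = 69.6
T13: √((32)² + (-11)²) = √(1024.000 + 121.000) = 33.8
Minimum: T13 at 33.8.

T13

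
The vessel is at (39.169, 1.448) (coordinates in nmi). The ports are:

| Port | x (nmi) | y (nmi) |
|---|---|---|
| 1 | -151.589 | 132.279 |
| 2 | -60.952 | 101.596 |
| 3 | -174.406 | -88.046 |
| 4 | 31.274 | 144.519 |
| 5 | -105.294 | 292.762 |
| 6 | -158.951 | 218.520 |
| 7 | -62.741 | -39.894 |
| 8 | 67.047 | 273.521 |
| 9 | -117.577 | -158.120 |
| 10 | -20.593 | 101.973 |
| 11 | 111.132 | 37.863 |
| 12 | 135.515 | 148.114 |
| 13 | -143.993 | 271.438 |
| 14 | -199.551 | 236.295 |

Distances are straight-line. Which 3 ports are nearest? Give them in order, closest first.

11, 7, 10

Distances from (39.169, 1.448):
1: √((-190.758)² + (130.831)²) = √(36388.61456 + 17116.75056) = 231.312 nmi
2: √((-100.121)² + (100.148)²) = √(10024.21464 + 10029.62190) = 141.612 nmi
3: √((-213.575)² + (-89.494)²) = √(45614.28062 + 8009.17604) = 231.567 nmi
4: √((-7.895)² + (143.071)²) = √(62.33102 + 20469.31104) = 143.289 nmi
5: √((-144.463)² + (291.314)²) = √(20869.55837 + 84863.84660) = 325.167 nmi
6: √((-198.120)² + (217.072)²) = √(39251.53440 + 47120.25318) = 293.891 nmi
7: √((-101.910)² + (-41.342)²) = √(10385.64810 + 1709.16096) = 109.976 nmi
8: √((27.878)² + (272.073)²) = √(777.18288 + 74023.71733) = 273.498 nmi
9: √((-156.746)² + (-159.568)²) = √(24569.30852 + 25461.94662) = 223.677 nmi
10: √((-59.762)² + (100.525)²) = √(3571.49664 + 10105.27563) = 116.948 nmi
11: √((71.963)² + (36.415)²) = √(5178.67337 + 1326.05222) = 80.652 nmi
12: √((96.346)² + (146.666)²) = √(9282.55172 + 21510.91556) = 175.481 nmi
13: √((-183.162)² + (269.990)²) = √(33548.31824 + 72894.60010) = 326.256 nmi
14: √((-238.720)² + (234.847)²) = √(56987.23840 + 55153.11341) = 334.874 nmi
Sorted: 11 (80.652 nmi) < 7 (109.976 nmi) < 10 (116.948 nmi) < 2 (141.612 nmi) < 4 (143.289 nmi) < …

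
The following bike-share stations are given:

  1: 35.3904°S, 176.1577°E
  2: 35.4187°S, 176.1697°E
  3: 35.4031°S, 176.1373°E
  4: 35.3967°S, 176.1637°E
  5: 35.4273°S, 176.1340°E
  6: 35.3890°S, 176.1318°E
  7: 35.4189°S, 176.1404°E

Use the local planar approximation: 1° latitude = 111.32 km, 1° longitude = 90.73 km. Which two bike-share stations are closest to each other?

1 and 4

Pairwise distances:
1–4: 0.8878 km
5–7: 1.1007 km
3–6: 1.6470 km
3–7: 1.7812 km
1–3: 2.3291 km
1–6: 2.3551 km
3–4: 2.4990 km
2–4: 2.5088 km
2–7: 2.6585 km
3–5: 2.7105 km
4–6: 3.0185 km
4–7: 3.2521 km
1–2: 3.3332 km
2–5: 3.3776 km
2–3: 3.4143 km
6–7: 3.4187 km
1–7: 3.5397 km
5–6: 4.2682 km
4–5: 4.3434 km
1–5: 4.6365 km
2–6: 4.7703 km
Closest pair: 1–4 at 0.8878 km.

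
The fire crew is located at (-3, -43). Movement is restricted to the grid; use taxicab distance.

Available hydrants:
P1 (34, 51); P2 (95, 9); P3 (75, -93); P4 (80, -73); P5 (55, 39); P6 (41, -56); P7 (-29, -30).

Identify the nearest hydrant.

Distances from (-3, -43):
P1: |37| + |94| = 37 + 94 = 131
P2: |98| + |52| = 98 + 52 = 150
P3: |78| + |-50| = 78 + 50 = 128
P4: |83| + |-30| = 83 + 30 = 113
P5: |58| + |82| = 58 + 82 = 140
P6: |44| + |-13| = 44 + 13 = 57
P7: |-26| + |13| = 26 + 13 = 39
Minimum: P7 at 39.

P7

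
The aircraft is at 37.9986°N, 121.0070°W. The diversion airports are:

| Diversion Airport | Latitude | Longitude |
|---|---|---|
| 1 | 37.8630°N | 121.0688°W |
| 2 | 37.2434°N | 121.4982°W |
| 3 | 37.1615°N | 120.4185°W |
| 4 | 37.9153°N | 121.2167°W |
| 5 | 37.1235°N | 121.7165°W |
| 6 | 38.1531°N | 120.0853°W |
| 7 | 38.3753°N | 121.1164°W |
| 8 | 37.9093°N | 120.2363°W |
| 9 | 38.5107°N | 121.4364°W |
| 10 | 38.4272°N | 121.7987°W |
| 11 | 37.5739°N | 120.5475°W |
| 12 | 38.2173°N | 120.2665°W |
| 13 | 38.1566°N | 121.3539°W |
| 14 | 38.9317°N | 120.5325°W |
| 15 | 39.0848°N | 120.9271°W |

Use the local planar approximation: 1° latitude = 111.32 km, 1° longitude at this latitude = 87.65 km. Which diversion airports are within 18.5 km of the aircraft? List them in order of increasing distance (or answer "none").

Distances from 37.9986°N, 121.0070°W:
1: √((-0.1356·111.32)² + (-0.0618·87.65)²) = √(227.858783 + 29.341397) = 16.0375 km
2: √((-0.7552·111.32)² + (-0.4912·87.65)²) = √(7067.573894 + 1853.619362) = 94.4521 km
3: √((-0.8371·111.32)² + (0.5885·87.65)²) = √(8683.625378 + 2660.705303) = 106.5098 km
4: √((-0.0833·111.32)² + (-0.2097·87.65)²) = √(85.987713 + 337.831936) = 20.5869 km
5: √((-0.8751·111.32)² + (-0.7095·87.65)²) = √(9489.902774 + 3867.306922) = 115.5734 km
6: √((0.1545·111.32)² + (0.9217·87.65)²) = √(295.803537 + 6526.540177) = 82.5975 km
7: √((0.3767·111.32)² + (-0.1094·87.65)²) = √(1758.480820 + 91.947195) = 43.0166 km
8: √((-0.0893·111.32)² + (0.7707·87.65)²) = √(98.821016 + 4563.253114) = 68.2794 km
9: √((0.5121·111.32)² + (-0.4294·87.65)²) = √(3249.794857 + 1416.536994) = 68.3106 km
10: √((0.4286·111.32)² + (-0.7917·87.65)²) = √(2276.411279 + 4815.319750) = 84.2124 km
11: √((-0.4247·111.32)² + (0.4595·87.65)²) = √(2235.171840 + 1622.089721) = 62.1069 km
12: √((0.2187·111.32)² + (0.7405·87.65)²) = √(592.712329 + 4212.636308) = 69.3206 km
13: √((0.1580·111.32)² + (-0.3469·87.65)²) = √(309.357443 + 924.511761) = 35.1265 km
14: √((0.9331·111.32)² + (0.4745·87.65)²) = √(10789.536143 + 1729.721862) = 111.8895 km
15: √((1.0862·111.32)² + (0.0799·87.65)²) = √(14620.626820 + 49.045300) = 121.1184 km
Threshold 18.5 km: 1 (16.0375 km) is within range.

1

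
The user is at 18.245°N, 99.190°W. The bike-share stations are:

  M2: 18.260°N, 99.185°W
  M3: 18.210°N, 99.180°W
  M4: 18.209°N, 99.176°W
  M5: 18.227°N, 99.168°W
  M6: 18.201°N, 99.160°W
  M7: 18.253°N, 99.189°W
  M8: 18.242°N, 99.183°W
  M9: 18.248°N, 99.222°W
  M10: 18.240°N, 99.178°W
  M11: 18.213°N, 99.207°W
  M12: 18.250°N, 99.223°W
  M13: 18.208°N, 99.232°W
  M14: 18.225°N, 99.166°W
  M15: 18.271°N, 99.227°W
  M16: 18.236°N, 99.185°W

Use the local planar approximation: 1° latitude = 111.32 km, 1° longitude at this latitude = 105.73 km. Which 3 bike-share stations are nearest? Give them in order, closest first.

M8, M7, M16

Distances from 18.245°N, 99.190°W:
M2: 1.751 km
M3: 4.037 km
M4: 4.272 km
M5: 3.070 km
M6: 5.835 km
M7: 0.897 km
M8: 0.812 km
M9: 3.400 km
M10: 1.385 km
M11: 3.990 km
M12: 3.533 km
M13: 6.057 km
M14: 3.376 km
M15: 4.866 km
M16: 1.133 km
Sorted: M8 (0.812 km) < M7 (0.897 km) < M16 (1.133 km) < M10 (1.385 km) < M2 (1.751 km) < …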